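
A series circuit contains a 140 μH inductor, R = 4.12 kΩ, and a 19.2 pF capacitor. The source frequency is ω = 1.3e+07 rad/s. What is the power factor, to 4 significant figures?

X_L = ωL = 1820 Ω
X_C = 1/(ωC) = 4006 Ω
Net reactance X = X_L − X_C = -2186 Ω
Z = 4120 − j2186 Ω
|Z| = √(4120² + 2186²) = 4664 Ω
∠Z = arctan(-2186/4120) = -27.95°
cos φ = cos(-27.95°) = 0.8833

0.8833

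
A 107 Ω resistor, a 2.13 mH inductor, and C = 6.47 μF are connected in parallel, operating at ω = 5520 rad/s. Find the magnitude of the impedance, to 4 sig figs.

19.91 Ω

X_L = ωL = 11.76 Ω
X_C = 1/(ωC) = 28.00 Ω
Parallel: admittances add. Y = 1/R + 1/(jωL) + jωC
Y = (0.009346 − j0.04934) S
|Y| = 0.05021 S → |Z| = 1/|Y| = 19.91 Ω, ∠Z = −∠Y = 79.27°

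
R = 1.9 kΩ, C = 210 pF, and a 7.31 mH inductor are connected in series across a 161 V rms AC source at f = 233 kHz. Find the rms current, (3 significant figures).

ω = 2πf = 1.464e+06 rad/s
X_L = ωL = 10700 Ω
X_C = 1/(ωC) = 3250 Ω
Net reactance X = X_L − X_C = 7450 Ω
Z = 1900 + j7450 Ω
|Z| = √(1900² + 7450²) = 7690 Ω
I = V/|Z| = 161/7690 = 20.9 mA

20.9 mA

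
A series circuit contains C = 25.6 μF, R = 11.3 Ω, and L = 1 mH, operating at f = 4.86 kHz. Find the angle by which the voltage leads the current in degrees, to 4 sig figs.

ω = 2πf = 30540 rad/s
X_L = ωL = 30.54 Ω
X_C = 1/(ωC) = 1.279 Ω
Net reactance X = X_L − X_C = 29.26 Ω
Z = 11.30 + j29.26 Ω
|Z| = √(11.30² + 29.26²) = 31.36 Ω
∠Z = arctan(29.26/11.30) = 68.88°

68.88°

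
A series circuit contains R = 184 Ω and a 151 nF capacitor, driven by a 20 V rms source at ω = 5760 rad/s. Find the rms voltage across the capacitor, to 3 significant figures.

19.7 V

X_C = 1/(ωC) = 1150 Ω
Z = 184 − j1150 Ω
|Z| = √(184² + 1150²) = 1160 Ω
I = V/|Z| = 17.2 mA
V_C = I·|Z_C| = 0.0172 × 1150 = 19.7 V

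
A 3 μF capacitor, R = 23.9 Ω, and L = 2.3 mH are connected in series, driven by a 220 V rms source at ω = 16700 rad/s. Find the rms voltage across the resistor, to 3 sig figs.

174 V

X_L = ωL = 38.4 Ω
X_C = 1/(ωC) = 20.0 Ω
Net reactance X = X_L − X_C = 18.4 Ω
Z = 23.9 + j18.4 Ω
|Z| = √(23.9² + 18.4²) = 30.2 Ω
I = V/|Z| = 7.29 A
V_R = I·|Z_R| = 7.29 × 23.9 = 174 V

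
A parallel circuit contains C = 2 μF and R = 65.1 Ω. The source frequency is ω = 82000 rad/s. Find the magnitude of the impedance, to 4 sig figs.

6.071 Ω

X_C = 1/(ωC) = 6.098 Ω
Parallel: admittances add. Y = 1/R + jωC
Y = (0.01536 + j0.1640) S
|Y| = 0.1647 S → |Z| = 1/|Y| = 6.071 Ω, ∠Z = −∠Y = -84.65°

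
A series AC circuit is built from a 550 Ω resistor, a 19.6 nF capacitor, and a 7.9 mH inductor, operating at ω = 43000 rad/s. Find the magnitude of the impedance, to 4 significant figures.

X_L = ωL = 339.7 Ω
X_C = 1/(ωC) = 1187 Ω
Net reactance X = X_L − X_C = -846.8 Ω
Z = 550.0 − j846.8 Ω
|Z| = √(550.0² + 846.8²) = 1010 Ω

1010 Ω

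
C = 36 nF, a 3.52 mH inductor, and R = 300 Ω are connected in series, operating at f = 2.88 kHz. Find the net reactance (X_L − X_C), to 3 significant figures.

-1470 Ω

ω = 2πf = 18100 rad/s
X_L = ωL = 63.7 Ω
X_C = 1/(ωC) = 1540 Ω
X = 63.7 − 1540 = -1470 Ω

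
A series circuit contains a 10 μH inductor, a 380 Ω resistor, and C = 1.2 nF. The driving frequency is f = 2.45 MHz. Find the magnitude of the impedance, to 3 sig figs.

393 Ω

ω = 2πf = 1.539e+07 rad/s
X_L = ωL = 154 Ω
X_C = 1/(ωC) = 54.1 Ω
Net reactance X = X_L − X_C = 99.8 Ω
Z = 380 + j99.8 Ω
|Z| = √(380² + 99.8²) = 393 Ω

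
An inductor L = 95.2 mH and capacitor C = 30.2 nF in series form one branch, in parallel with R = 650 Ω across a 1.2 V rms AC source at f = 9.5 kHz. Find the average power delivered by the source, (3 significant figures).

2.22 mW

ω = 2πf = 59690 rad/s
X_L = ωL = 5680 Ω
X_C = 1/(ωC) = 555 Ω
Branch 1: Z₁ = R = 650 Ω
Branch 2 (series LC): Z₂ = j(X_L − X_C) = j5130 Ω
Parallel: Z = Z₁Z₂/(Z₁+Z₂), |Z| = 645 Ω, ∠Z = 7.22°
I = V/|Z| = 1.86 mA
P = VI cos φ = 1.2 × 0.00186 × cos(7.22°) = 2.22 mW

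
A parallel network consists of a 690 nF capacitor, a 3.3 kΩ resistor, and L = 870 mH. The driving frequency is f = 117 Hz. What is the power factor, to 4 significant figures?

ω = 2πf = 735.1 rad/s
X_L = ωL = 639.6 Ω
X_C = 1/(ωC) = 1971 Ω
Parallel: admittances add. Y = 1/R + 1/(jωL) + jωC
Y = (0.0003030 − j0.001056) S
|Y| = 0.001099 S → |Z| = 1/|Y| = 910.0 Ω, ∠Z = −∠Y = 73.99°
cos φ = cos(73.99°) = 0.2758

0.2758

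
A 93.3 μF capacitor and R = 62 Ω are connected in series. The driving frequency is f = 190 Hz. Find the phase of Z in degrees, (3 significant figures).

-8.24°

ω = 2πf = 1194 rad/s
X_C = 1/(ωC) = 8.98 Ω
Z = 62.0 − j8.98 Ω
|Z| = √(62.0² + 8.98²) = 62.6 Ω
∠Z = arctan(-8.98/62.0) = -8.24°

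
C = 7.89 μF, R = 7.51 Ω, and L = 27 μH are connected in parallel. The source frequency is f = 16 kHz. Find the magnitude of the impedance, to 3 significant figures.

2.25 Ω

ω = 2πf = 100500 rad/s
X_L = ωL = 2.71 Ω
X_C = 1/(ωC) = 1.26 Ω
Parallel: admittances add. Y = 1/R + 1/(jωL) + jωC
Y = (0.133 + j0.425) S
|Y| = 0.445 S → |Z| = 1/|Y| = 2.25 Ω, ∠Z = −∠Y = -72.6°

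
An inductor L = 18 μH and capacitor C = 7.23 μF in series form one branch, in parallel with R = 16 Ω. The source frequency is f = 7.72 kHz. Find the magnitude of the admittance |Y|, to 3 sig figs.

509 mS

ω = 2πf = 48510 rad/s
X_L = ωL = 0.873 Ω
X_C = 1/(ωC) = 2.85 Ω
Branch 1: Z₁ = R = 16.0 Ω
Branch 2 (series LC): Z₂ = j(X_L − X_C) = −j1.98 Ω
Parallel: Z = Z₁Z₂/(Z₁+Z₂), |Z| = 1.96 Ω, ∠Z = -83.0°
|Y| = 1/|Z| = 509 mS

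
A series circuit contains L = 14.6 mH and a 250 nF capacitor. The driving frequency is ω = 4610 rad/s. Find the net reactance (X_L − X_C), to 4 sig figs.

X_L = ωL = 67.31 Ω
X_C = 1/(ωC) = 867.7 Ω
X = 67.31 − 867.7 = -800.4 Ω

-800.4 Ω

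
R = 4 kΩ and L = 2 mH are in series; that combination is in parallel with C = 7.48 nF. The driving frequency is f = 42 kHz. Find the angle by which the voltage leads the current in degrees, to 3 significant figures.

ω = 2πf = 263900 rad/s
X_L = ωL = 528 Ω
X_C = 1/(ωC) = 507 Ω
Branch 1 (R+jX_L): Z₁ = 4000 + j528 Ω, |Z₁| = 4030 Ω
Branch 2 (−jX_C): Z₂ = −j507 Ω
Parallel: Z = Z₁Z₂/(Z₁+Z₂), |Z| = 511 Ω, ∠Z = -82.8°

-82.8°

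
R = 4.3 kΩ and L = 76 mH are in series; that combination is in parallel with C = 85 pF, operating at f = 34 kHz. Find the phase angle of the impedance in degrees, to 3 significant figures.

ω = 2πf = 213600 rad/s
X_L = ωL = 16200 Ω
X_C = 1/(ωC) = 55100 Ω
Branch 1 (R+jX_L): Z₁ = 4300 + j16200 Ω, |Z₁| = 16800 Ω
Branch 2 (−jX_C): Z₂ = −j55100 Ω
Parallel: Z = Z₁Z₂/(Z₁+Z₂), |Z| = 23700 Ω, ∠Z = 68.8°

68.8°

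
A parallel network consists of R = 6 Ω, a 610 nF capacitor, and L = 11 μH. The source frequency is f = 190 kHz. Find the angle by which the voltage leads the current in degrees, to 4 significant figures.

-75.66°

ω = 2πf = 1.194e+06 rad/s
X_L = ωL = 13.13 Ω
X_C = 1/(ωC) = 1.373 Ω
Parallel: admittances add. Y = 1/R + 1/(jωL) + jωC
Y = (0.1667 + j0.6521) S
|Y| = 0.6730 S → |Z| = 1/|Y| = 1.486 Ω, ∠Z = −∠Y = -75.66°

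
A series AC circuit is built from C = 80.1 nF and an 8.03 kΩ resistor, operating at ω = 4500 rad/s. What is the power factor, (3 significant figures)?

0.945

X_C = 1/(ωC) = 2770 Ω
Z = 8030 − j2770 Ω
|Z| = √(8030² + 2770²) = 8500 Ω
∠Z = arctan(-2770/8030) = -19.1°
cos φ = cos(-19.1°) = 0.945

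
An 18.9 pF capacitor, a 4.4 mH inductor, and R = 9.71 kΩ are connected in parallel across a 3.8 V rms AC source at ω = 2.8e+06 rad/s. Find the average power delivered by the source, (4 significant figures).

1.487 mW

X_L = ωL = 12320 Ω
X_C = 1/(ωC) = 18900 Ω
Parallel: admittances add. Y = 1/R + 1/(jωL) + jωC
Y = (0.0001030 − j2.825e-05) S
|Y| = 0.0001068 S → |Z| = 1/|Y| = 9364 Ω, ∠Z = −∠Y = 15.34°
I = V/|Z| = 405.8 μA
P = VI cos φ = 3.8 × 0.0004058 × cos(15.34°) = 1.487 mW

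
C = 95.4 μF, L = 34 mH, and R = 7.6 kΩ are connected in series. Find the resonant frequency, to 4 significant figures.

88.37 Hz

ω₀ = 1/√(LC) = 1/√(0.034 × 9.54e-05) = 555.2 rad/s
f₀ = ω₀/(2π) = 88.37 Hz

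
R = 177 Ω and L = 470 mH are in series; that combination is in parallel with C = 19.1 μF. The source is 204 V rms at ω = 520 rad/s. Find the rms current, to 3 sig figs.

1.53 A

X_L = ωL = 244 Ω
X_C = 1/(ωC) = 101 Ω
Branch 1 (R+jX_L): Z₁ = 177 + j244 Ω, |Z₁| = 302 Ω
Branch 2 (−jX_C): Z₂ = −j101 Ω
Parallel: Z = Z₁Z₂/(Z₁+Z₂), |Z| = 133 Ω, ∠Z = -75.0°
I = V/|Z| = 204/133 = 1.53 A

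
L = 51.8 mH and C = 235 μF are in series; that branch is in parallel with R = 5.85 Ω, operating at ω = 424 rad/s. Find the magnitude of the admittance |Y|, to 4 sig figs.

190.4 mS

X_L = ωL = 21.96 Ω
X_C = 1/(ωC) = 10.04 Ω
Branch 1: Z₁ = R = 5.850 Ω
Branch 2 (series LC): Z₂ = j(X_L − X_C) = j11.93 Ω
Parallel: Z = Z₁Z₂/(Z₁+Z₂), |Z| = 5.252 Ω, ∠Z = 26.13°
|Y| = 1/|Z| = 190.4 mS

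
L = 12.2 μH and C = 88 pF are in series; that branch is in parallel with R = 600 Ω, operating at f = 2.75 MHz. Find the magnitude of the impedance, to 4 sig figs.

ω = 2πf = 1.728e+07 rad/s
X_L = ωL = 210.8 Ω
X_C = 1/(ωC) = 657.7 Ω
Branch 1: Z₁ = R = 600.0 Ω
Branch 2 (series LC): Z₂ = j(X_L − X_C) = −j446.9 Ω
Parallel: Z = Z₁Z₂/(Z₁+Z₂), |Z| = 358.4 Ω, ∠Z = -53.32°

358.4 Ω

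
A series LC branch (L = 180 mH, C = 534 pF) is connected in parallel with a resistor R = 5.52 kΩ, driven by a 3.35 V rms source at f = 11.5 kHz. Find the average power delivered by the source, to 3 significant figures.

2.03 mW

ω = 2πf = 72260 rad/s
X_L = ωL = 13000 Ω
X_C = 1/(ωC) = 25900 Ω
Branch 1: Z₁ = R = 5520 Ω
Branch 2 (series LC): Z₂ = j(X_L − X_C) = −j12900 Ω
Parallel: Z = Z₁Z₂/(Z₁+Z₂), |Z| = 5080 Ω, ∠Z = -23.1°
I = V/|Z| = 660 μA
P = VI cos φ = 3.35 × 0.000660 × cos(-23.1°) = 2.03 mW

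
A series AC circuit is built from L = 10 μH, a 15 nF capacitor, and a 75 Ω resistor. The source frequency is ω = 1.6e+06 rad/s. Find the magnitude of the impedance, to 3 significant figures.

X_L = ωL = 16.0 Ω
X_C = 1/(ωC) = 41.7 Ω
Net reactance X = X_L − X_C = -25.7 Ω
Z = 75.0 − j25.7 Ω
|Z| = √(75.0² + 25.7²) = 79.3 Ω

79.3 Ω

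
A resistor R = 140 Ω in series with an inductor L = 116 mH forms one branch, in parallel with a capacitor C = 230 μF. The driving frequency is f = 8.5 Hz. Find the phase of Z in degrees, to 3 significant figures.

ω = 2πf = 53.41 rad/s
X_L = ωL = 6.20 Ω
X_C = 1/(ωC) = 81.4 Ω
Branch 1 (R+jX_L): Z₁ = 140 + j6.20 Ω, |Z₁| = 140 Ω
Branch 2 (−jX_C): Z₂ = −j81.4 Ω
Parallel: Z = Z₁Z₂/(Z₁+Z₂), |Z| = 71.8 Ω, ∠Z = -59.2°

-59.2°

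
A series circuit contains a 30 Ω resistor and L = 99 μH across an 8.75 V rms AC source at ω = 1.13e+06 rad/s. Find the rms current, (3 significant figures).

75.5 mA

X_L = ωL = 112 Ω
Z = 30.0 + j112 Ω
|Z| = √(30.0² + 112²) = 116 Ω
I = V/|Z| = 8.75/116 = 75.5 mA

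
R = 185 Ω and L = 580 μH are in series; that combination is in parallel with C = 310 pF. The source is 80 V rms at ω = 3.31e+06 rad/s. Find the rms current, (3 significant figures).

41.0 mA

X_L = ωL = 1920 Ω
X_C = 1/(ωC) = 975 Ω
Branch 1 (R+jX_L): Z₁ = 185 + j1920 Ω, |Z₁| = 1930 Ω
Branch 2 (−jX_C): Z₂ = −j975 Ω
Parallel: Z = Z₁Z₂/(Z₁+Z₂), |Z| = 1950 Ω, ∠Z = -84.4°
I = V/|Z| = 80/1950 = 41.0 mA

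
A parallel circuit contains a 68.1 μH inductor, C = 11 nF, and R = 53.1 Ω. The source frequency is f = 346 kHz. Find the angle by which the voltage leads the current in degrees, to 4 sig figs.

ω = 2πf = 2.174e+06 rad/s
X_L = ωL = 148.0 Ω
X_C = 1/(ωC) = 41.82 Ω
Parallel: admittances add. Y = 1/R + 1/(jωL) + jωC
Y = (0.01883 + j0.01716) S
|Y| = 0.02548 S → |Z| = 1/|Y| = 39.25 Ω, ∠Z = −∠Y = -42.34°

-42.34°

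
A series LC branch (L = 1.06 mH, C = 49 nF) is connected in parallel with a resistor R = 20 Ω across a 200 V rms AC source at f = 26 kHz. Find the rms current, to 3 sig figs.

ω = 2πf = 163400 rad/s
X_L = ωL = 173 Ω
X_C = 1/(ωC) = 125 Ω
Branch 1: Z₁ = R = 20.0 Ω
Branch 2 (series LC): Z₂ = j(X_L − X_C) = j48.2 Ω
Parallel: Z = Z₁Z₂/(Z₁+Z₂), |Z| = 18.5 Ω, ∠Z = 22.5°
I = V/|Z| = 200/18.5 = 10.8 A

10.8 A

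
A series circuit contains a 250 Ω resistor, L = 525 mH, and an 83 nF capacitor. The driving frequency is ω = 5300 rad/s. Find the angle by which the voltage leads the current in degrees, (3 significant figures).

63.9°

X_L = ωL = 2780 Ω
X_C = 1/(ωC) = 2270 Ω
Net reactance X = X_L − X_C = 509 Ω
Z = 250 + j509 Ω
|Z| = √(250² + 509²) = 567 Ω
∠Z = arctan(509/250) = 63.9°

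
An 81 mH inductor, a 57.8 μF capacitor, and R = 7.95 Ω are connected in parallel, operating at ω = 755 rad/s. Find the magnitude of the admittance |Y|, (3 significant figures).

X_L = ωL = 61.2 Ω
X_C = 1/(ωC) = 22.9 Ω
Parallel: admittances add. Y = 1/R + 1/(jωL) + jωC
Y = (0.126 + j0.0273) S
|Y| = 0.129 S → |Z| = 1/|Y| = 7.77 Ω, ∠Z = −∠Y = -12.2°

129 mS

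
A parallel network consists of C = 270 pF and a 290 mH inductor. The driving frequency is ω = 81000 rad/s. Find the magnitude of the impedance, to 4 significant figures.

X_L = ωL = 23490 Ω
X_C = 1/(ωC) = 45720 Ω
Parallel: admittances add. Y = 1/(jωL) + jωC
Y = (0 − j2.07e-05) S
|Y| = 2.07e-05 S → |Z| = 1/|Y| = 48310 Ω, ∠Z = −∠Y = 90.00°

48310 Ω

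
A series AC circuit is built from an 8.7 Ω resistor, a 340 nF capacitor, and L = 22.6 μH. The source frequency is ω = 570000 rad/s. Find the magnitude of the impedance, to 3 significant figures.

11.6 Ω

X_L = ωL = 12.9 Ω
X_C = 1/(ωC) = 5.16 Ω
Net reactance X = X_L − X_C = 7.72 Ω
Z = 8.70 + j7.72 Ω
|Z| = √(8.70² + 7.72²) = 11.6 Ω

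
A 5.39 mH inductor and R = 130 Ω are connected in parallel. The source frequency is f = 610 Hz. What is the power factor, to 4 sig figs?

0.1569

ω = 2πf = 3833 rad/s
X_L = ωL = 20.66 Ω
Parallel: admittances add. Y = 1/R + 1/(jωL)
Y = (0.007692 − j0.04841) S
|Y| = 0.04901 S → |Z| = 1/|Y| = 20.40 Ω, ∠Z = −∠Y = 80.97°
cos φ = cos(80.97°) = 0.1569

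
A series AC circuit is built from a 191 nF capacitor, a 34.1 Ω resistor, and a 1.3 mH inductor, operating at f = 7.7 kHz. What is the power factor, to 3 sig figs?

ω = 2πf = 48380 rad/s
X_L = ωL = 62.9 Ω
X_C = 1/(ωC) = 108 Ω
Net reactance X = X_L − X_C = -45.3 Ω
Z = 34.1 − j45.3 Ω
|Z| = √(34.1² + 45.3²) = 56.7 Ω
∠Z = arctan(-45.3/34.1) = -53.0°
cos φ = cos(-53.0°) = 0.601

0.601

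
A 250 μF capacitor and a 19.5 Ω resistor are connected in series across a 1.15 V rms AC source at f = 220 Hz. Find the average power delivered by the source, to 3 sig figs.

66.4 mW

ω = 2πf = 1382 rad/s
X_C = 1/(ωC) = 2.89 Ω
Z = 19.5 − j2.89 Ω
|Z| = √(19.5² + 2.89²) = 19.7 Ω
∠Z = arctan(-2.89/19.5) = -8.44°
I = V/|Z| = 58.3 mA
P = VI cos φ = 1.15 × 0.0583 × cos(-8.44°) = 66.4 mW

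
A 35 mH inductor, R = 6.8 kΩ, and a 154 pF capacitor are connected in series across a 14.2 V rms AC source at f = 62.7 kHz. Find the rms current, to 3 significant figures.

1.94 mA

ω = 2πf = 394000 rad/s
X_L = ωL = 13800 Ω
X_C = 1/(ωC) = 16500 Ω
Net reactance X = X_L − X_C = -2690 Ω
Z = 6800 − j2690 Ω
|Z| = √(6800² + 2690²) = 7310 Ω
I = V/|Z| = 14.2/7310 = 1.94 mA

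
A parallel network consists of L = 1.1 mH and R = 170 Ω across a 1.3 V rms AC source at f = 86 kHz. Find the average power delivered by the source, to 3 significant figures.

ω = 2πf = 540400 rad/s
X_L = ωL = 594 Ω
Parallel: admittances add. Y = 1/R + 1/(jωL)
Y = (0.00588 − j0.00168) S
|Y| = 0.00612 S → |Z| = 1/|Y| = 163 Ω, ∠Z = −∠Y = 16.0°
I = V/|Z| = 7.95 mA
P = VI cos φ = 1.3 × 0.00795 × cos(16.0°) = 9.94 mW

9.94 mW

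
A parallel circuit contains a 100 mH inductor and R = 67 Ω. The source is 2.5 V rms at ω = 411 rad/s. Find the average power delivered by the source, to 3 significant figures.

X_L = ωL = 41.1 Ω
Parallel: admittances add. Y = 1/R + 1/(jωL)
Y = (0.0149 − j0.0243) S
|Y| = 0.0285 S → |Z| = 1/|Y| = 35.0 Ω, ∠Z = −∠Y = 58.5°
I = V/|Z| = 71.4 mA
P = VI cos φ = 2.5 × 0.0714 × cos(58.5°) = 93.3 mW

93.3 mW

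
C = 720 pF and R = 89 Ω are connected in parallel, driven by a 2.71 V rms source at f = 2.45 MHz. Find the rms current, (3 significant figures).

42.8 mA

ω = 2πf = 1.539e+07 rad/s
X_C = 1/(ωC) = 90.2 Ω
Parallel: admittances add. Y = 1/R + jωC
Y = (0.0112 + j0.0111) S
|Y| = 0.0158 S → |Z| = 1/|Y| = 63.4 Ω, ∠Z = −∠Y = -44.6°
I = V/|Z| = 2.71/63.4 = 42.8 mA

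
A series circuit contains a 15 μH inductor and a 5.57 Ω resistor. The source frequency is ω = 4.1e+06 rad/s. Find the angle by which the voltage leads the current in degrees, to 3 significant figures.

X_L = ωL = 61.5 Ω
Z = 5.57 + j61.5 Ω
|Z| = √(5.57² + 61.5²) = 61.8 Ω
∠Z = arctan(61.5/5.57) = 84.8°

84.8°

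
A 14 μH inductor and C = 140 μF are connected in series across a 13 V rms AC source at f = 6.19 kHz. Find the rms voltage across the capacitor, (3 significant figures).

ω = 2πf = 38890 rad/s
X_L = ωL = 0.545 Ω
X_C = 1/(ωC) = 0.184 Ω
Net reactance X = X_L − X_C = 0.361 Ω
Z = j0.361 Ω
|Z| = √(0² + 0.361²) = 0.361 Ω
I = V/|Z| = 36.0 A
V_C = I·|Z_C| = 36.0 × 0.184 = 6.62 V

6.62 V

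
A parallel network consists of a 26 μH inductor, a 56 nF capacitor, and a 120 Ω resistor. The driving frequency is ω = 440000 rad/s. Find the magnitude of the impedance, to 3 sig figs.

15.8 Ω

X_L = ωL = 11.4 Ω
X_C = 1/(ωC) = 40.6 Ω
Parallel: admittances add. Y = 1/R + 1/(jωL) + jωC
Y = (0.00833 − j0.0628) S
|Y| = 0.0633 S → |Z| = 1/|Y| = 15.8 Ω, ∠Z = −∠Y = 82.4°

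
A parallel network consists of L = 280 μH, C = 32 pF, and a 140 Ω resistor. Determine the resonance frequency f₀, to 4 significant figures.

1.681 MHz

ω₀ = 1/√(LC) = 1/√(0.00028 × 3.2e-11) = 1.056e+07 rad/s
f₀ = ω₀/(2π) = 1.681 MHz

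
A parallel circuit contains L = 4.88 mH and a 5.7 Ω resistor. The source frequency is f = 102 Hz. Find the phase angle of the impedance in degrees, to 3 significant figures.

61.2°

ω = 2πf = 640.9 rad/s
X_L = ωL = 3.13 Ω
Parallel: admittances add. Y = 1/R + 1/(jωL)
Y = (0.175 − j0.320) S
|Y| = 0.365 S → |Z| = 1/|Y| = 2.74 Ω, ∠Z = −∠Y = 61.2°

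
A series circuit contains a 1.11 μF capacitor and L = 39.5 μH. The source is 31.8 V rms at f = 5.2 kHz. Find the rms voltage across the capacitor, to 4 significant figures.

33.36 V

ω = 2πf = 32670 rad/s
X_L = ωL = 1.291 Ω
X_C = 1/(ωC) = 27.57 Ω
Net reactance X = X_L − X_C = -26.28 Ω
Z = − j26.28 Ω
|Z| = √(0² + 26.28²) = 26.28 Ω
I = V/|Z| = 1.210 A
V_C = I·|Z_C| = 1.210 × 27.57 = 33.36 V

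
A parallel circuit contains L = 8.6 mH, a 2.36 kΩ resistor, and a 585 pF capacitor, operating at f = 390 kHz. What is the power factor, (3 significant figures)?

ω = 2πf = 2.45e+06 rad/s
X_L = ωL = 21100 Ω
X_C = 1/(ωC) = 698 Ω
Parallel: admittances add. Y = 1/R + 1/(jωL) + jωC
Y = (0.000424 + j0.00139) S
|Y| = 0.00145 S → |Z| = 1/|Y| = 690 Ω, ∠Z = −∠Y = -73.0°
cos φ = cos(-73.0°) = 0.292

0.292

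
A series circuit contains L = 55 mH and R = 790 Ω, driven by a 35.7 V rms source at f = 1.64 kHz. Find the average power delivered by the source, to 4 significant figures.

ω = 2πf = 10300 rad/s
X_L = ωL = 566.7 Ω
Z = 790.0 + j566.7 Ω
|Z| = √(790.0² + 566.7²) = 972.3 Ω
∠Z = arctan(566.7/790.0) = 35.66°
I = V/|Z| = 36.72 mA
P = VI cos φ = 35.7 × 0.03672 × cos(35.66°) = 1.065 W

1.065 W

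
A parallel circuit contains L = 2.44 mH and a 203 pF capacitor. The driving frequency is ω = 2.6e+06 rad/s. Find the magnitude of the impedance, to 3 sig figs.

2700 Ω

X_L = ωL = 6340 Ω
X_C = 1/(ωC) = 1890 Ω
Parallel: admittances add. Y = 1/(jωL) + jωC
Y = (0 + j0.000370) S
|Y| = 0.000370 S → |Z| = 1/|Y| = 2700 Ω, ∠Z = −∠Y = -90.0°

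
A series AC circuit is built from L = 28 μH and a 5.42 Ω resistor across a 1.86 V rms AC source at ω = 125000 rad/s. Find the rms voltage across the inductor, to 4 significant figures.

1.009 V

X_L = ωL = 3.500 Ω
Z = 5.420 + j3.500 Ω
|Z| = √(5.420² + 3.500²) = 6.452 Ω
I = V/|Z| = 288.3 mA
V_L = I·|Z_L| = 0.2883 × 3.500 = 1.009 V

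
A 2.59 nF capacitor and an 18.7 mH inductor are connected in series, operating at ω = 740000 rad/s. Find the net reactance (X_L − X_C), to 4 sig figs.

X_L = ωL = 13840 Ω
X_C = 1/(ωC) = 521.8 Ω
X = 13840 − 521.8 = 13320 Ω

13320 Ω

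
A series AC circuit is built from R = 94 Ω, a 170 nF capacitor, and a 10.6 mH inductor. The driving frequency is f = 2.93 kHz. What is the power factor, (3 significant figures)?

ω = 2πf = 18410 rad/s
X_L = ωL = 195 Ω
X_C = 1/(ωC) = 320 Ω
Net reactance X = X_L − X_C = -124 Ω
Z = 94.0 − j124 Ω
|Z| = √(94.0² + 124²) = 156 Ω
∠Z = arctan(-124/94.0) = -52.9°
cos φ = cos(-52.9°) = 0.603

0.603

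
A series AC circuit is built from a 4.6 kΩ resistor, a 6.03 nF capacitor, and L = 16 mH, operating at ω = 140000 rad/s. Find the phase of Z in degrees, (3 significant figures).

X_L = ωL = 2240 Ω
X_C = 1/(ωC) = 1180 Ω
Net reactance X = X_L − X_C = 1060 Ω
Z = 4600 + j1060 Ω
|Z| = √(4600² + 1060²) = 4720 Ω
∠Z = arctan(1060/4600) = 12.9°

12.9°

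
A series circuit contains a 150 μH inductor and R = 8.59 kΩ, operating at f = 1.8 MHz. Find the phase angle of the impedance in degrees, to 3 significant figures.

11.2°

ω = 2πf = 1.131e+07 rad/s
X_L = ωL = 1700 Ω
Z = 8590 + j1700 Ω
|Z| = √(8590² + 1700²) = 8760 Ω
∠Z = arctan(1700/8590) = 11.2°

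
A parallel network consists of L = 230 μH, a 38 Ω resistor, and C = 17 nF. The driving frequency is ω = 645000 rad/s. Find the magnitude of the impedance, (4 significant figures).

37.52 Ω

X_L = ωL = 148.3 Ω
X_C = 1/(ωC) = 91.20 Ω
Parallel: admittances add. Y = 1/R + 1/(jωL) + jωC
Y = (0.02632 + j0.004224) S
|Y| = 0.02665 S → |Z| = 1/|Y| = 37.52 Ω, ∠Z = −∠Y = -9.119°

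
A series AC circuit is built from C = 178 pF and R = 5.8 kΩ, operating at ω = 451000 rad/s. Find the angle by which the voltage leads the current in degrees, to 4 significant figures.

-65.03°

X_C = 1/(ωC) = 12460 Ω
Z = 5800 − j12460 Ω
|Z| = √(5800² + 12460²) = 13740 Ω
∠Z = arctan(-12460/5800) = -65.03°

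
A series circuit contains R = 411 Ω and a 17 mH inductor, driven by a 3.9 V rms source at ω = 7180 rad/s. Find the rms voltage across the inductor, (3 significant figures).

1.11 V

X_L = ωL = 122 Ω
Z = 411 + j122 Ω
|Z| = √(411² + 122²) = 429 Ω
I = V/|Z| = 9.10 mA
V_L = I·|Z_L| = 0.00910 × 122 = 1.11 V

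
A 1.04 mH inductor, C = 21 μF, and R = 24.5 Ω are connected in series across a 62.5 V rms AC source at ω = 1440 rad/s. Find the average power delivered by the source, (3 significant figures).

59.9 W

X_L = ωL = 1.50 Ω
X_C = 1/(ωC) = 33.1 Ω
Net reactance X = X_L − X_C = -31.6 Ω
Z = 24.5 − j31.6 Ω
|Z| = √(24.5² + 31.6²) = 40.0 Ω
∠Z = arctan(-31.6/24.5) = -52.2°
I = V/|Z| = 1.56 A
P = VI cos φ = 62.5 × 1.56 × cos(-52.2°) = 59.9 W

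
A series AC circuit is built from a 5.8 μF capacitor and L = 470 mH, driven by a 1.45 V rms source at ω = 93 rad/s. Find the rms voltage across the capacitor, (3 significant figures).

X_L = ωL = 43.7 Ω
X_C = 1/(ωC) = 1850 Ω
Net reactance X = X_L − X_C = -1810 Ω
Z = − j1810 Ω
|Z| = √(0² + 1810²) = 1810 Ω
I = V/|Z| = 801 μA
V_C = I·|Z_C| = 0.000801 × 1850 = 1.49 V

1.49 V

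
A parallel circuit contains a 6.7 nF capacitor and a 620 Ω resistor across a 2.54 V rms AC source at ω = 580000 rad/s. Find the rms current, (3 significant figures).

10.7 mA

X_C = 1/(ωC) = 257 Ω
Parallel: admittances add. Y = 1/R + jωC
Y = (0.00161 + j0.00389) S
|Y| = 0.00421 S → |Z| = 1/|Y| = 238 Ω, ∠Z = −∠Y = -67.5°
I = V/|Z| = 2.54/238 = 10.7 mA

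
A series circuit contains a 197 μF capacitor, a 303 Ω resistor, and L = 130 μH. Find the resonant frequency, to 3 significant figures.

ω₀ = 1/√(LC) = 1/√(0.00013 × 0.000197) = 6249 rad/s
f₀ = ω₀/(2π) = 995 Hz

995 Hz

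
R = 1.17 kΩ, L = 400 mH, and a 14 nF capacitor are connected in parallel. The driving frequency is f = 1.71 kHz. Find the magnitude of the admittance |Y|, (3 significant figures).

859 μS

ω = 2πf = 10740 rad/s
X_L = ωL = 4300 Ω
X_C = 1/(ωC) = 6650 Ω
Parallel: admittances add. Y = 1/R + 1/(jωL) + jωC
Y = (0.000855 − j8.23e-05) S
|Y| = 0.000859 S → |Z| = 1/|Y| = 1160 Ω, ∠Z = −∠Y = 5.50°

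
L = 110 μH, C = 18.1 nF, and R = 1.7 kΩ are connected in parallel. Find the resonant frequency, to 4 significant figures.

ω₀ = 1/√(LC) = 1/√(0.00011 × 1.81e-08) = 708700 rad/s
f₀ = ω₀/(2π) = 112.8 kHz

112.8 kHz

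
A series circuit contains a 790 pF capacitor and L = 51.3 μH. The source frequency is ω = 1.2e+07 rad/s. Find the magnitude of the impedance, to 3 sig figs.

X_L = ωL = 616 Ω
X_C = 1/(ωC) = 105 Ω
Net reactance X = X_L − X_C = 510 Ω
Z = j510 Ω
|Z| = √(0² + 510²) = 510 Ω

510 Ω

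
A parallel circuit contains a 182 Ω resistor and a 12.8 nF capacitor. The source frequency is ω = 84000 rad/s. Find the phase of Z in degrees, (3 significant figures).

-11.1°

X_C = 1/(ωC) = 930 Ω
Parallel: admittances add. Y = 1/R + jωC
Y = (0.00549 + j0.00108) S
|Y| = 0.00560 S → |Z| = 1/|Y| = 179 Ω, ∠Z = −∠Y = -11.1°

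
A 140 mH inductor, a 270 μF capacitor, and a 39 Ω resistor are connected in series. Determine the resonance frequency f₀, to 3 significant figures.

ω₀ = 1/√(LC) = 1/√(0.14 × 0.00027) = 162.7 rad/s
f₀ = ω₀/(2π) = 25.9 Hz

25.9 Hz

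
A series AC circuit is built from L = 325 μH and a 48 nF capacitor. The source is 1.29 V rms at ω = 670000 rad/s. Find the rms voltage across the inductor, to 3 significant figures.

1.50 V

X_L = ωL = 218 Ω
X_C = 1/(ωC) = 31.1 Ω
Net reactance X = X_L − X_C = 187 Ω
Z = j187 Ω
|Z| = √(0² + 187²) = 187 Ω
I = V/|Z| = 6.91 mA
V_L = I·|Z_L| = 0.00691 × 218 = 1.50 V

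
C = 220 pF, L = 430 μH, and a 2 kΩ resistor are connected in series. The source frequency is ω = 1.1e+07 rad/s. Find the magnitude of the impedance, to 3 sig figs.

4760 Ω

X_L = ωL = 4730 Ω
X_C = 1/(ωC) = 413 Ω
Net reactance X = X_L − X_C = 4320 Ω
Z = 2000 + j4320 Ω
|Z| = √(2000² + 4320²) = 4760 Ω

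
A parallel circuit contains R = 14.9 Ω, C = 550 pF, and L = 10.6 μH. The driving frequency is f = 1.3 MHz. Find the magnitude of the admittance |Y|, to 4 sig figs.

67.48 mS

ω = 2πf = 8.168e+06 rad/s
X_L = ωL = 86.58 Ω
X_C = 1/(ωC) = 222.6 Ω
Parallel: admittances add. Y = 1/R + 1/(jωL) + jωC
Y = (0.06711 − j0.007057) S
|Y| = 0.06748 S → |Z| = 1/|Y| = 14.82 Ω, ∠Z = −∠Y = 6.003°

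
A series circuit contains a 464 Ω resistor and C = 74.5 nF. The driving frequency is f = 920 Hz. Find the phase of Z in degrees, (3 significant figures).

-78.7°

ω = 2πf = 5781 rad/s
X_C = 1/(ωC) = 2320 Ω
Z = 464 − j2320 Ω
|Z| = √(464² + 2320²) = 2370 Ω
∠Z = arctan(-2320/464) = -78.7°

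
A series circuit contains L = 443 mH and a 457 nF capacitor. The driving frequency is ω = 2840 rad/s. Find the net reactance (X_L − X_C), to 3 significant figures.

X_L = ωL = 1260 Ω
X_C = 1/(ωC) = 770 Ω
X = 1260 − 770 = 488 Ω

488 Ω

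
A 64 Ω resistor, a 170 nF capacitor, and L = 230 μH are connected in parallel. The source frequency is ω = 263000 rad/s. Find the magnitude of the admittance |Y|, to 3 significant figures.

32.2 mS

X_L = ωL = 60.5 Ω
X_C = 1/(ωC) = 22.4 Ω
Parallel: admittances add. Y = 1/R + 1/(jωL) + jωC
Y = (0.0156 + j0.0282) S
|Y| = 0.0322 S → |Z| = 1/|Y| = 31.0 Ω, ∠Z = −∠Y = -61.0°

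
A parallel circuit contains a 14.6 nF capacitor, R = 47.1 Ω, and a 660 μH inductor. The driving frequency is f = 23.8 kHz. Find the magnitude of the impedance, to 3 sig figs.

44.1 Ω

ω = 2πf = 149500 rad/s
X_L = ωL = 98.7 Ω
X_C = 1/(ωC) = 458 Ω
Parallel: admittances add. Y = 1/R + 1/(jωL) + jωC
Y = (0.0212 − j0.00795) S
|Y| = 0.0227 S → |Z| = 1/|Y| = 44.1 Ω, ∠Z = −∠Y = 20.5°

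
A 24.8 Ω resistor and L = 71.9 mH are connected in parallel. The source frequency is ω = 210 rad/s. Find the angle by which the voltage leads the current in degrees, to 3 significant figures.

X_L = ωL = 15.1 Ω
Parallel: admittances add. Y = 1/R + 1/(jωL)
Y = (0.0403 − j0.0662) S
|Y| = 0.0775 S → |Z| = 1/|Y| = 12.9 Ω, ∠Z = −∠Y = 58.7°

58.7°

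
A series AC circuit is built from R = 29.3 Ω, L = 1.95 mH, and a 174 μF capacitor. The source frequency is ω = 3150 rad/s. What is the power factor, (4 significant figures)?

0.9893

X_L = ωL = 6.143 Ω
X_C = 1/(ωC) = 1.824 Ω
Net reactance X = X_L − X_C = 4.318 Ω
Z = 29.30 + j4.318 Ω
|Z| = √(29.30² + 4.318²) = 29.62 Ω
∠Z = arctan(4.318/29.30) = 8.383°
cos φ = cos(8.383°) = 0.9893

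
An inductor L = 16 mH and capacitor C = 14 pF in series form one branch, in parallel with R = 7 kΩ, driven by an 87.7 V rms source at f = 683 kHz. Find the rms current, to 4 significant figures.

ω = 2πf = 4.291e+06 rad/s
X_L = ωL = 68660 Ω
X_C = 1/(ωC) = 16640 Ω
Branch 1: Z₁ = R = 7000 Ω
Branch 2 (series LC): Z₂ = j(X_L − X_C) = j52020 Ω
Parallel: Z = Z₁Z₂/(Z₁+Z₂), |Z| = 6937 Ω, ∠Z = 7.664°
I = V/|Z| = 87.7/6937 = 12.64 mA

12.64 mA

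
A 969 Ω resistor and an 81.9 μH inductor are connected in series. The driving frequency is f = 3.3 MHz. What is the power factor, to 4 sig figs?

0.4956

ω = 2πf = 2.073e+07 rad/s
X_L = ωL = 1698 Ω
Z = 969.0 + j1698 Ω
|Z| = √(969.0² + 1698²) = 1955 Ω
∠Z = arctan(1698/969.0) = 60.29°
cos φ = cos(60.29°) = 0.4956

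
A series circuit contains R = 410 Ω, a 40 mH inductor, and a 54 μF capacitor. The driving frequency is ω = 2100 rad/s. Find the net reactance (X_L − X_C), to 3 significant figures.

X_L = ωL = 84.0 Ω
X_C = 1/(ωC) = 8.82 Ω
X = 84.0 − 8.82 = 75.2 Ω

75.2 Ω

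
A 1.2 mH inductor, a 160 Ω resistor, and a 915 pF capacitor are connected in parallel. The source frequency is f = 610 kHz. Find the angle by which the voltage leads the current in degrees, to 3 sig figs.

ω = 2πf = 3.833e+06 rad/s
X_L = ωL = 4600 Ω
X_C = 1/(ωC) = 285 Ω
Parallel: admittances add. Y = 1/R + 1/(jωL) + jωC
Y = (0.00625 + j0.00329) S
|Y| = 0.00706 S → |Z| = 1/|Y| = 142 Ω, ∠Z = −∠Y = -27.8°

-27.8°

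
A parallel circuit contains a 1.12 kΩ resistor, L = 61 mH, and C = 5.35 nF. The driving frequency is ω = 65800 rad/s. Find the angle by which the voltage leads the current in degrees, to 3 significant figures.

-6.57°

X_L = ωL = 4010 Ω
X_C = 1/(ωC) = 2840 Ω
Parallel: admittances add. Y = 1/R + 1/(jωL) + jωC
Y = (0.000893 + j0.000103) S
|Y| = 0.000899 S → |Z| = 1/|Y| = 1110 Ω, ∠Z = −∠Y = -6.57°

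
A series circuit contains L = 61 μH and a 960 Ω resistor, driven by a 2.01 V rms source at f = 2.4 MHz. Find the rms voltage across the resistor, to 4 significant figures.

ω = 2πf = 1.508e+07 rad/s
X_L = ωL = 919.9 Ω
Z = 960.0 + j919.9 Ω
|Z| = √(960.0² + 919.9²) = 1330 Ω
I = V/|Z| = 1.512 mA
V_R = I·|Z_R| = 0.001512 × 960.0 = 1.451 V

1.451 V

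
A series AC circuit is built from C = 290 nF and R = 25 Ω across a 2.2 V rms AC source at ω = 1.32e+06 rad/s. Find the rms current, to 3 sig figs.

87.5 mA

X_C = 1/(ωC) = 2.61 Ω
Z = 25.0 − j2.61 Ω
|Z| = √(25.0² + 2.61²) = 25.1 Ω
I = V/|Z| = 2.2/25.1 = 87.5 mA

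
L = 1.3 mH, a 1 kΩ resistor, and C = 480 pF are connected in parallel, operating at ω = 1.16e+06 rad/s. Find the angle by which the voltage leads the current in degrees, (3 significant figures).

X_L = ωL = 1510 Ω
X_C = 1/(ωC) = 1800 Ω
Parallel: admittances add. Y = 1/R + 1/(jωL) + jωC
Y = (0.00100 − j0.000106) S
|Y| = 0.00101 S → |Z| = 1/|Y| = 994 Ω, ∠Z = −∠Y = 6.07°

6.07°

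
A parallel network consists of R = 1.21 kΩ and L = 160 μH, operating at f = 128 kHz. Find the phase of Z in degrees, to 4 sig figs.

ω = 2πf = 804200 rad/s
X_L = ωL = 128.7 Ω
Parallel: admittances add. Y = 1/R + 1/(jωL)
Y = (0.0008264 − j0.007771) S
|Y| = 0.007815 S → |Z| = 1/|Y| = 128.0 Ω, ∠Z = −∠Y = 83.93°

83.93°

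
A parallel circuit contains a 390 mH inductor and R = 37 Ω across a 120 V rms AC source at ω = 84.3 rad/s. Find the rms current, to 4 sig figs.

X_L = ωL = 32.88 Ω
Parallel: admittances add. Y = 1/R + 1/(jωL)
Y = (0.02703 − j0.03042) S
|Y| = 0.04069 S → |Z| = 1/|Y| = 24.58 Ω, ∠Z = −∠Y = 48.38°
I = V/|Z| = 120/24.58 = 4.883 A

4.883 A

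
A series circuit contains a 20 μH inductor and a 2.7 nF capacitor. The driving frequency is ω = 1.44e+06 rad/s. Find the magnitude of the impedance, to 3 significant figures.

X_L = ωL = 28.8 Ω
X_C = 1/(ωC) = 257 Ω
Net reactance X = X_L − X_C = -228 Ω
Z = − j228 Ω
|Z| = √(0² + 228²) = 228 Ω

228 Ω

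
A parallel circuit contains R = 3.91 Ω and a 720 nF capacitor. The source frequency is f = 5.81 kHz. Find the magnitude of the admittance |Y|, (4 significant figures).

ω = 2πf = 36510 rad/s
X_C = 1/(ωC) = 38.05 Ω
Parallel: admittances add. Y = 1/R + jωC
Y = (0.2558 + j0.02628) S
|Y| = 0.2571 S → |Z| = 1/|Y| = 3.890 Ω, ∠Z = −∠Y = -5.868°

257.1 mS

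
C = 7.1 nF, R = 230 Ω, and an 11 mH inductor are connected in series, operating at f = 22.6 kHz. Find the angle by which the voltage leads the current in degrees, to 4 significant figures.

ω = 2πf = 142000 rad/s
X_L = ωL = 1562 Ω
X_C = 1/(ωC) = 991.9 Ω
Net reactance X = X_L − X_C = 570.1 Ω
Z = 230.0 + j570.1 Ω
|Z| = √(230.0² + 570.1²) = 614.8 Ω
∠Z = arctan(570.1/230.0) = 68.03°

68.03°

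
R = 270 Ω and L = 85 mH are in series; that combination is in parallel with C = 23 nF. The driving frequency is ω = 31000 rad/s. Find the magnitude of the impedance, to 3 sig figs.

X_L = ωL = 2640 Ω
X_C = 1/(ωC) = 1400 Ω
Branch 1 (R+jX_L): Z₁ = 270 + j2640 Ω, |Z₁| = 2650 Ω
Branch 2 (−jX_C): Z₂ = −j1400 Ω
Parallel: Z = Z₁Z₂/(Z₁+Z₂), |Z| = 2940 Ω, ∠Z = -83.5°

2940 Ω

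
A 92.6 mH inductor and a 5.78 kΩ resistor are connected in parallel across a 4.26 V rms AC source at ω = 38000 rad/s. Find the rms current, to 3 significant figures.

X_L = ωL = 3520 Ω
Parallel: admittances add. Y = 1/R + 1/(jωL)
Y = (0.000173 − j0.000284) S
|Y| = 0.000333 S → |Z| = 1/|Y| = 3010 Ω, ∠Z = −∠Y = 58.7°
I = V/|Z| = 4.26/3010 = 1.42 mA

1.42 mA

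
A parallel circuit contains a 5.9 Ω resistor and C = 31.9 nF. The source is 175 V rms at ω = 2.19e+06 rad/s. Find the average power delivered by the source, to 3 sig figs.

X_C = 1/(ωC) = 14.3 Ω
Parallel: admittances add. Y = 1/R + jωC
Y = (0.169 + j0.0699) S
|Y| = 0.183 S → |Z| = 1/|Y| = 5.45 Ω, ∠Z = −∠Y = -22.4°
I = V/|Z| = 32.1 A
P = VI cos φ = 175 × 32.1 × cos(-22.4°) = 5.19 kW

5.19 kW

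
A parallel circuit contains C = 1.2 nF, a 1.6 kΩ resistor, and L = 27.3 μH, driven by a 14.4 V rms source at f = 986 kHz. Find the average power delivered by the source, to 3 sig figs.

130 mW

ω = 2πf = 6.195e+06 rad/s
X_L = ωL = 169 Ω
X_C = 1/(ωC) = 135 Ω
Parallel: admittances add. Y = 1/R + 1/(jωL) + jωC
Y = (0.000625 + j0.00152) S
|Y| = 0.00164 S → |Z| = 1/|Y| = 608 Ω, ∠Z = −∠Y = -67.7°
I = V/|Z| = 23.7 mA
P = VI cos φ = 14.4 × 0.0237 × cos(-67.7°) = 130 mW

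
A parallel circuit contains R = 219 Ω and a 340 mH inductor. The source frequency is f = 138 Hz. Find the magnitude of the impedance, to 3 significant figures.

ω = 2πf = 867.1 rad/s
X_L = ωL = 295 Ω
Parallel: admittances add. Y = 1/R + 1/(jωL)
Y = (0.00457 − j0.00339) S
|Y| = 0.00569 S → |Z| = 1/|Y| = 176 Ω, ∠Z = −∠Y = 36.6°

176 Ω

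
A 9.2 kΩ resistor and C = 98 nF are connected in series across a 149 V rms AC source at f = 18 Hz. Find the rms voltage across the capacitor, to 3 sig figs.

148 V

ω = 2πf = 113.1 rad/s
X_C = 1/(ωC) = 90200 Ω
Z = 9200 − j90200 Ω
|Z| = √(9200² + 90200²) = 90700 Ω
I = V/|Z| = 1.64 mA
V_C = I·|Z_C| = 0.00164 × 90200 = 148 V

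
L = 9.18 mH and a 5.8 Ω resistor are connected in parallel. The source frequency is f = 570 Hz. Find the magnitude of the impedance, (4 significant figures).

5.712 Ω

ω = 2πf = 3581 rad/s
X_L = ωL = 32.88 Ω
Parallel: admittances add. Y = 1/R + 1/(jωL)
Y = (0.1724 − j0.03042) S
|Y| = 0.1751 S → |Z| = 1/|Y| = 5.712 Ω, ∠Z = −∠Y = 10.00°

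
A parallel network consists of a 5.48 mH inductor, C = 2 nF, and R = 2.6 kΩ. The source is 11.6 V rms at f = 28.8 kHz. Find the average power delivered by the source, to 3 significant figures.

51.8 mW

ω = 2πf = 181000 rad/s
X_L = ωL = 992 Ω
X_C = 1/(ωC) = 2760 Ω
Parallel: admittances add. Y = 1/R + 1/(jωL) + jωC
Y = (0.000385 − j0.000647) S
|Y| = 0.000752 S → |Z| = 1/|Y| = 1330 Ω, ∠Z = −∠Y = 59.3°
I = V/|Z| = 8.73 mA
P = VI cos φ = 11.6 × 0.00873 × cos(59.3°) = 51.8 mW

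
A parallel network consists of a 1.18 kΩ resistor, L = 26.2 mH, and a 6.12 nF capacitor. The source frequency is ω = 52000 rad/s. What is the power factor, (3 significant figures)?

X_L = ωL = 1360 Ω
X_C = 1/(ωC) = 3140 Ω
Parallel: admittances add. Y = 1/R + 1/(jωL) + jωC
Y = (0.000847 − j0.000416) S
|Y| = 0.000944 S → |Z| = 1/|Y| = 1060 Ω, ∠Z = −∠Y = 26.1°
cos φ = cos(26.1°) = 0.898

0.898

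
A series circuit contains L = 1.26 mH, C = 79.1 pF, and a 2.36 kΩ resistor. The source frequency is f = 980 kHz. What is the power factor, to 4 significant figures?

0.3822

ω = 2πf = 6.158e+06 rad/s
X_L = ωL = 7758 Ω
X_C = 1/(ωC) = 2053 Ω
Net reactance X = X_L − X_C = 5705 Ω
Z = 2360 + j5705 Ω
|Z| = √(2360² + 5705²) = 6174 Ω
∠Z = arctan(5705/2360) = 67.53°
cos φ = cos(67.53°) = 0.3822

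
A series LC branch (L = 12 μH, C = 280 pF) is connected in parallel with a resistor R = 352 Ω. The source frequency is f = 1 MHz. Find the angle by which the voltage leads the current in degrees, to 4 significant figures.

ω = 2πf = 6.283e+06 rad/s
X_L = ωL = 75.40 Ω
X_C = 1/(ωC) = 568.4 Ω
Branch 1: Z₁ = R = 352.0 Ω
Branch 2 (series LC): Z₂ = j(X_L − X_C) = −j493.0 Ω
Parallel: Z = Z₁Z₂/(Z₁+Z₂), |Z| = 286.5 Ω, ∠Z = -35.53°

-35.53°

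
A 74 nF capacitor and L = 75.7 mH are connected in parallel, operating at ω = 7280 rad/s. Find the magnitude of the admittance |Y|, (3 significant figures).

X_L = ωL = 551 Ω
X_C = 1/(ωC) = 1860 Ω
Parallel: admittances add. Y = 1/(jωL) + jωC
Y = (0 − j0.00128) S
|Y| = 0.00128 S → |Z| = 1/|Y| = 784 Ω, ∠Z = −∠Y = 90.0°

1.28 mS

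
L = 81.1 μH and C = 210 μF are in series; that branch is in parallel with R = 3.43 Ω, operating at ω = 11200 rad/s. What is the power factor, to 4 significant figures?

X_L = ωL = 0.9083 Ω
X_C = 1/(ωC) = 0.4252 Ω
Branch 1: Z₁ = R = 3.430 Ω
Branch 2 (series LC): Z₂ = j(X_L − X_C) = j0.4831 Ω
Parallel: Z = Z₁Z₂/(Z₁+Z₂), |Z| = 0.4784 Ω, ∠Z = 81.98°
cos φ = cos(81.98°) = 0.1395

0.1395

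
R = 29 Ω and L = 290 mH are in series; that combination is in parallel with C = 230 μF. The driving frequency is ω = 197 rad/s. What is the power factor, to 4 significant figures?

X_L = ωL = 57.13 Ω
X_C = 1/(ωC) = 22.07 Ω
Branch 1 (R+jX_L): Z₁ = 29.00 + j57.13 Ω, |Z₁| = 64.07 Ω
Branch 2 (−jX_C): Z₂ = −j22.07 Ω
Parallel: Z = Z₁Z₂/(Z₁+Z₂), |Z| = 31.08 Ω, ∠Z = -77.32°
cos φ = cos(-77.32°) = 0.2196

0.2196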